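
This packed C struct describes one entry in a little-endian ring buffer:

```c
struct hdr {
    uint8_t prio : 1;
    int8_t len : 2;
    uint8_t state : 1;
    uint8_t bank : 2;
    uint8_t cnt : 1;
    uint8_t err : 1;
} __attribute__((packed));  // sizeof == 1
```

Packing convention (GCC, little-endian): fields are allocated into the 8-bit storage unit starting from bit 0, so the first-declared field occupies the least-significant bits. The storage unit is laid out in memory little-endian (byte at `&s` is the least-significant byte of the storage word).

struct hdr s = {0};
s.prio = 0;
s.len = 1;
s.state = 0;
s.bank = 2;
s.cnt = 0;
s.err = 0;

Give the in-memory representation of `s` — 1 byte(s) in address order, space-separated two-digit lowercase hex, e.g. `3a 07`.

prio:1 = 0 → 0x0 << 0 → word 0x00
len:2 = 1 → 0x1 << 1 → word 0x02
state:1 = 0 → 0x0 << 3 → word 0x02
bank:2 = 2 → 0x2 << 4 → word 0x22
cnt:1 = 0 → 0x0 << 6 → word 0x22
err:1 = 0 → 0x0 << 7 → word 0x22
word = 0x22 → little-endian bytes:
  [0]=0x22

22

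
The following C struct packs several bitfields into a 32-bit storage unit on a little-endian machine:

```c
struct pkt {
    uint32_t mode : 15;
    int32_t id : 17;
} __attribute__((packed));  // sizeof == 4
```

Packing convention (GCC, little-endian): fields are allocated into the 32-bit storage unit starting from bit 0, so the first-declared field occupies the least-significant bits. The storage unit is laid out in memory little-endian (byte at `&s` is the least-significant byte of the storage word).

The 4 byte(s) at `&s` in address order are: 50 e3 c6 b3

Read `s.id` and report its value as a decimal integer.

-39027

[0]=0x50 [1]=0xe3 [2]=0xc6 [3]=0xb3 (little-endian) → word 0xb3c6e350
mode:15 @ bit 0 → (0xb3c6e350>>0)&0x7fff = 0x6350
id:17 @ bit 15 → (0xb3c6e350>>15)&0x1ffff = 0x1678d  ←
id signed 17b, MSB=1: 92045 - 131072 = -39027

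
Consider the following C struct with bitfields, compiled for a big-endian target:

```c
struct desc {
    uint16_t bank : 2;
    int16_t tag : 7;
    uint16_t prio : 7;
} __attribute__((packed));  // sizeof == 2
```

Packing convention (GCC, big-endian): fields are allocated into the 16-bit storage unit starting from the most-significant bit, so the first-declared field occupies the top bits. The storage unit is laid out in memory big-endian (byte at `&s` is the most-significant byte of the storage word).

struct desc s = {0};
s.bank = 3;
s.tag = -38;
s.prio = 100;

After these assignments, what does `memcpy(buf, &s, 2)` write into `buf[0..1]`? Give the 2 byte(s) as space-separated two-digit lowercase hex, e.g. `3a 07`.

ed 64

bank (2b) val=3 bits=0x3 at bit 14: 0xc000
tag (7b) val=-38 bits=0x5a at bit 7: 0xed00
prio (7b) val=100 bits=0x64 at bit 0: 0xed64
word = 0xed64 → big-endian bytes:
  [0]=0xed  [1]=0x64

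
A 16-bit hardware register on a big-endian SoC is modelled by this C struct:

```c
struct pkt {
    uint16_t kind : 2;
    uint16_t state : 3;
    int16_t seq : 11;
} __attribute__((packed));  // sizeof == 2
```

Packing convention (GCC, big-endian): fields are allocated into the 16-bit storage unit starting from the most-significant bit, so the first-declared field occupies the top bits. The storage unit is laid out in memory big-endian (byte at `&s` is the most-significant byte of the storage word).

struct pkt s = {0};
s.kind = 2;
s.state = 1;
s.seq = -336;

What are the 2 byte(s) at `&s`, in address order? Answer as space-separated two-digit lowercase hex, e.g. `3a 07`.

8e b0

[14+:2] kind=2 & 0x3 = 0x2; word=0x8000
[11+:3] state=1 & 0x7 = 0x1; word=0x8800
[0+:11] seq=-336 & 0x7ff = 0x6b0; word=0x8eb0
word = 0x8eb0 → big-endian bytes:
  [0]=0x8e  [1]=0xb0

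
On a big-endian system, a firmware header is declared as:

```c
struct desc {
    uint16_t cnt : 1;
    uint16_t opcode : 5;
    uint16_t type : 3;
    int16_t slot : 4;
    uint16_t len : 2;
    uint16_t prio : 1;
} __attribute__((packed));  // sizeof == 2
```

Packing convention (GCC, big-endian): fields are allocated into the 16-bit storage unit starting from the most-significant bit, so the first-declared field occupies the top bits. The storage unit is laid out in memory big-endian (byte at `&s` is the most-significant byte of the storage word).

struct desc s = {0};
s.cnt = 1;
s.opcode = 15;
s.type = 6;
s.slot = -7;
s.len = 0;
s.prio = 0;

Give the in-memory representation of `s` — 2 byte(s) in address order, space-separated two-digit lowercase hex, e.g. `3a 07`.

bf 48

cnt (1b) val=1 bits=0x1 at bit 15: 0x8000
opcode (5b) val=15 bits=0xf at bit 10: 0xbc00
type (3b) val=6 bits=0x6 at bit 7: 0xbf00
slot (4b) val=-7 bits=0x9 at bit 3: 0xbf48
len (2b) val=0 bits=0x0 at bit 1: 0xbf48
prio (1b) val=0 bits=0x0 at bit 0: 0xbf48
word = 0xbf48 → big-endian bytes:
  [0]=0xbf  [1]=0x48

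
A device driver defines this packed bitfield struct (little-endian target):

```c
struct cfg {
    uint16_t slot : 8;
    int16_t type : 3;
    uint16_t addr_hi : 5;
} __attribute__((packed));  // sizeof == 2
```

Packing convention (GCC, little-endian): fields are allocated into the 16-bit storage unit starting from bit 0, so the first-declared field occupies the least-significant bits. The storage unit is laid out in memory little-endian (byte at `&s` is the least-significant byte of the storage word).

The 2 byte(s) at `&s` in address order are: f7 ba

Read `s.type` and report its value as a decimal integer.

2

[0]=0xf7 [1]=0xba (little-endian) → word 0xbaf7
slot:8 @ bit 0 → (0xbaf7>>0)&0xff = 0xf7
type:3 @ bit 8 → (0xbaf7>>8)&0x7 = 0x2  ←
addr_hi:5 @ bit 11 → (0xbaf7>>11)&0x1f = 0x17
type signed 3b, MSB=0: value = 2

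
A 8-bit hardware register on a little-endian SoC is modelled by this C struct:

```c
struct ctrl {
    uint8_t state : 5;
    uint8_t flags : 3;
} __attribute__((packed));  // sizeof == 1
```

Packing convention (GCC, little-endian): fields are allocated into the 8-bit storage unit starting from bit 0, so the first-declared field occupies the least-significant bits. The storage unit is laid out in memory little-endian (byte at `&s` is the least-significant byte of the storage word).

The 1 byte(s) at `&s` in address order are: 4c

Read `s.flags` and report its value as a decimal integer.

[0]=0x4c (little-endian) → word 0x4c
state [0+:5] = (word>>0) & 0x1f = 12
flags [5+:3] = (word>>5) & 0x7 = 2  ←

2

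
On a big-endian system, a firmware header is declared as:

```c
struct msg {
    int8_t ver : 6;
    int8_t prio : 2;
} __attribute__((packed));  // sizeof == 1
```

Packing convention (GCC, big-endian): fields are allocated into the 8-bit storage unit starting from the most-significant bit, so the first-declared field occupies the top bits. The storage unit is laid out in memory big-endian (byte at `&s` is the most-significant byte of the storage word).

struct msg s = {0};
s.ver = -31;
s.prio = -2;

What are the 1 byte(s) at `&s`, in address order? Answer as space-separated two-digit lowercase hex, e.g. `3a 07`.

ver (6b) val=-31 bits=0x21 at bit 2: 0x84
prio (2b) val=-2 bits=0x2 at bit 0: 0x86
word = 0x86 → big-endian bytes:
  [0]=0x86

86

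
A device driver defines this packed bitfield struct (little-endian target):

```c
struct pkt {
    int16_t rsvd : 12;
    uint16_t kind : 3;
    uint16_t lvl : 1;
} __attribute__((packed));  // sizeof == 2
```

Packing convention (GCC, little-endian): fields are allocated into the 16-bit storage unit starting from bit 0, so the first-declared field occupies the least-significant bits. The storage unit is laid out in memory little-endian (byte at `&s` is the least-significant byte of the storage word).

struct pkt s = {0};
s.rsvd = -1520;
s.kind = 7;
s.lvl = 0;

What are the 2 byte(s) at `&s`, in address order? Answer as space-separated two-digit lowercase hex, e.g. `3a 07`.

[0+:12] rsvd=-1520 & 0xfff = 0xa10; word=0x0a10
[12+:3] kind=7 & 0x7 = 0x7; word=0x7a10
[15+:1] lvl=0 & 0x1 = 0x0; word=0x7a10
word = 0x7a10 → little-endian bytes:
  [0]=0x10  [1]=0x7a

10 7a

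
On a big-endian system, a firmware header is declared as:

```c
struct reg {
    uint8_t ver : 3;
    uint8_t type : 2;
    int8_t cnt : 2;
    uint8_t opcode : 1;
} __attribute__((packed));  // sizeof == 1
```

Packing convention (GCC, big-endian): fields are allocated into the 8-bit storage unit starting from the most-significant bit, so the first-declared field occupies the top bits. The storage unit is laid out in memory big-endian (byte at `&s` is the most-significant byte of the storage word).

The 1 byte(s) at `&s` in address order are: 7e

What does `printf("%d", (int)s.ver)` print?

3

[0]=0x7e (big-endian) → word 0x7e
ver:3 @ bit 5 → (0x7e>>5)&0x7 = 0x3  ←
type:2 @ bit 3 → (0x7e>>3)&0x3 = 0x3
cnt:2 @ bit 1 → (0x7e>>1)&0x3 = 0x3
opcode:1 @ bit 0 → (0x7e>>0)&0x1 = 0x0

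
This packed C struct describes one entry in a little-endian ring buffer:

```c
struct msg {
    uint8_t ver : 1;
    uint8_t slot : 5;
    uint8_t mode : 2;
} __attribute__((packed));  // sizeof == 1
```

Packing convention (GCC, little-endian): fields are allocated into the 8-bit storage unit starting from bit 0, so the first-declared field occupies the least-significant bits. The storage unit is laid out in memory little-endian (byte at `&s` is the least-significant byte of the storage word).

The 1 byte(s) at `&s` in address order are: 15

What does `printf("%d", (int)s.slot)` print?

[0]=0x15 (little-endian) → word 0x15
ver:1 @ bit 0 → (0x15>>0)&0x1 = 0x1
slot:5 @ bit 1 → (0x15>>1)&0x1f = 0xa  ←
mode:2 @ bit 6 → (0x15>>6)&0x3 = 0x0

10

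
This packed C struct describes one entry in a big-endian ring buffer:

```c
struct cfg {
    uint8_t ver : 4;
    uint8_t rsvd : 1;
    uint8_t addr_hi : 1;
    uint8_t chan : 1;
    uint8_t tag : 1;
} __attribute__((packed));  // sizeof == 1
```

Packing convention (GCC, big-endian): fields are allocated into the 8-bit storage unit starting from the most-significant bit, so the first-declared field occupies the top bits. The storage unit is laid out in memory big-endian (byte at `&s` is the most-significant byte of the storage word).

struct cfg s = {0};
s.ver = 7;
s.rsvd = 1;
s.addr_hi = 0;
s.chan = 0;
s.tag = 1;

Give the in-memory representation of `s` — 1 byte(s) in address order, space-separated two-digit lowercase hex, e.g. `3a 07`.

79

ver:4 = 7 → 0x7 << 4 → word 0x70
rsvd:1 = 1 → 0x1 << 3 → word 0x78
addr_hi:1 = 0 → 0x0 << 2 → word 0x78
chan:1 = 0 → 0x0 << 1 → word 0x78
tag:1 = 1 → 0x1 << 0 → word 0x79
word = 0x79 → big-endian bytes:
  [0]=0x79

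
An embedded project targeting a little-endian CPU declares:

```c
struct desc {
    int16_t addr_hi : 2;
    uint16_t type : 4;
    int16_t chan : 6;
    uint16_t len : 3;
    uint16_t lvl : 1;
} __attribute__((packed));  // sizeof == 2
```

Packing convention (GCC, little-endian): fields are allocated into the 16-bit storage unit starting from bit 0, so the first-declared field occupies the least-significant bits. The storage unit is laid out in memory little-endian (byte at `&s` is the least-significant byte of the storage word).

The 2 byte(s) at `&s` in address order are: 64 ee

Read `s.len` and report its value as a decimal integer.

[0]=0x64 [1]=0xee (little-endian) → word 0xee64
addr_hi [0+:2] = (word>>0) & 0x3 = 0
type [2+:4] = (word>>2) & 0xf = 9
chan [6+:6] = (word>>6) & 0x3f = 57
len [12+:3] = (word>>12) & 0x7 = 6  ←
lvl [15+:1] = (word>>15) & 0x1 = 1

6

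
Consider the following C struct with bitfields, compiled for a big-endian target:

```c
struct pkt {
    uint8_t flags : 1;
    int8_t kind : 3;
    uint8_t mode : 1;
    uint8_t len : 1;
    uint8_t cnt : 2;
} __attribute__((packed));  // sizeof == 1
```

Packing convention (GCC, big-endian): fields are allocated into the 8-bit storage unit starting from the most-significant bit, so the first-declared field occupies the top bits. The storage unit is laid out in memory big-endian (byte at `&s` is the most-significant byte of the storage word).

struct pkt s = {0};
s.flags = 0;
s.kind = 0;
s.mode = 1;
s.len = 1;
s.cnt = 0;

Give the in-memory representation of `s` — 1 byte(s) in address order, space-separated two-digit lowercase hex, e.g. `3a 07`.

flags (1b) val=0 bits=0x0 at bit 7: 0x00
kind (3b) val=0 bits=0x0 at bit 4: 0x00
mode (1b) val=1 bits=0x1 at bit 3: 0x08
len (1b) val=1 bits=0x1 at bit 2: 0x0c
cnt (2b) val=0 bits=0x0 at bit 0: 0x0c
word = 0x0c → big-endian bytes:
  [0]=0x0c

0c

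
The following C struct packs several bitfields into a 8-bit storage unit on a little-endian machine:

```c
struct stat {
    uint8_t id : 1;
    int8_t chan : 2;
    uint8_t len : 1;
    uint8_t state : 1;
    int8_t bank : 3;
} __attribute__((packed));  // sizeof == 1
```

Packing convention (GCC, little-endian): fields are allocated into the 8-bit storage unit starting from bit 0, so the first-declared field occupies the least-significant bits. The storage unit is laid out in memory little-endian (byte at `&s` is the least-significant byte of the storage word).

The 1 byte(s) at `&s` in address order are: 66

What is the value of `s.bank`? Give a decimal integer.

[0]=0x66 (little-endian) → word 0x66
id [0+:1] = (word>>0) & 0x1 = 0
chan [1+:2] = (word>>1) & 0x3 = 3
len [3+:1] = (word>>3) & 0x1 = 0
state [4+:1] = (word>>4) & 0x1 = 0
bank [5+:3] = (word>>5) & 0x7 = 3  ←
bank signed 3b, MSB=0: value = 3

3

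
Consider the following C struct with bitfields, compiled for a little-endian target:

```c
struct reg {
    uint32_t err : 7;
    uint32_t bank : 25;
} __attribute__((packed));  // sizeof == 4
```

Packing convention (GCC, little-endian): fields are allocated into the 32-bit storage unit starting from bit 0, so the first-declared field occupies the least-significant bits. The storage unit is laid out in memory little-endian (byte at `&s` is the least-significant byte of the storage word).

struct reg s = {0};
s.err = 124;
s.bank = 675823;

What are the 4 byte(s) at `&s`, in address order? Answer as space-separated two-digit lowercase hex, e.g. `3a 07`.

[0+:7] err=124 & 0x7f = 0x7c; word=0x0000007c
[7+:25] bank=675823 & 0x1ffffff = 0xa4fef; word=0x0527f7fc
word = 0x0527f7fc → little-endian bytes:
  [0]=0xfc  [1]=0xf7  [2]=0x27  [3]=0x05

fc f7 27 05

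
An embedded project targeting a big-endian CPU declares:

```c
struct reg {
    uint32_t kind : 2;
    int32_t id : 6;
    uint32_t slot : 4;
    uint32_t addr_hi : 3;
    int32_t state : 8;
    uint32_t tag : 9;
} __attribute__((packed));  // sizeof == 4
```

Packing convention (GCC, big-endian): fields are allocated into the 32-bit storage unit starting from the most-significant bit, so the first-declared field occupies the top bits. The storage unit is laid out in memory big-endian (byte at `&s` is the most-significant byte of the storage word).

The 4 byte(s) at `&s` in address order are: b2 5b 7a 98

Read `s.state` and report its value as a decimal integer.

-67

[0]=0xb2 [1]=0x5b [2]=0x7a [3]=0x98 (big-endian) → word 0xb25b7a98
kind:2 @ bit 30 → (0xb25b7a98>>30)&0x3 = 0x2
id:6 @ bit 24 → (0xb25b7a98>>24)&0x3f = 0x32
slot:4 @ bit 20 → (0xb25b7a98>>20)&0xf = 0x5
addr_hi:3 @ bit 17 → (0xb25b7a98>>17)&0x7 = 0x5
state:8 @ bit 9 → (0xb25b7a98>>9)&0xff = 0xbd  ←
tag:9 @ bit 0 → (0xb25b7a98>>0)&0x1ff = 0x98
state signed 8b, MSB=1: 189 - 256 = -67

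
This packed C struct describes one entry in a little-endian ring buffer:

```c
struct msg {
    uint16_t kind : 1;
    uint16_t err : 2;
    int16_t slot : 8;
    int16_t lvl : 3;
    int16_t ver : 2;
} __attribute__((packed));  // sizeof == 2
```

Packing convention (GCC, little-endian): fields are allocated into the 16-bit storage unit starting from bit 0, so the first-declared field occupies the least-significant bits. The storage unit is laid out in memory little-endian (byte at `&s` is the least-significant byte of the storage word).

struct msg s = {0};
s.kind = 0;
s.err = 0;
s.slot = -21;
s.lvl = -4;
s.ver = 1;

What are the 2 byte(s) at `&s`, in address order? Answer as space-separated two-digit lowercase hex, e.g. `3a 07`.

[0+:1] kind=0 & 0x1 = 0x0; word=0x0000
[1+:2] err=0 & 0x3 = 0x0; word=0x0000
[3+:8] slot=-21 & 0xff = 0xeb; word=0x0758
[11+:3] lvl=-4 & 0x7 = 0x4; word=0x2758
[14+:2] ver=1 & 0x3 = 0x1; word=0x6758
word = 0x6758 → little-endian bytes:
  [0]=0x58  [1]=0x67

58 67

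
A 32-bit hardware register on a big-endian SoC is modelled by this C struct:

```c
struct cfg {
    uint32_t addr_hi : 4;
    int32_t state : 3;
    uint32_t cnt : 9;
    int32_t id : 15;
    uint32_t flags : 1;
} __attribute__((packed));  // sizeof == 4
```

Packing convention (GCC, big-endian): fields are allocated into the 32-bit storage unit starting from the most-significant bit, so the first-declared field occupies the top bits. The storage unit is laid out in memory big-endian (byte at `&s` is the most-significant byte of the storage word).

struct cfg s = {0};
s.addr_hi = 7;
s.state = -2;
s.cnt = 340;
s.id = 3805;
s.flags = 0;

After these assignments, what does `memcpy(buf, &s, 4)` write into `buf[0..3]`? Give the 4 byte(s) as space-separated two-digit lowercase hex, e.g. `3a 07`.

addr_hi:4 = 7 → 0x7 << 28 → word 0x70000000
state:3 = -2 → 0x6 << 25 → word 0x7c000000
cnt:9 = 340 → 0x154 << 16 → word 0x7d540000
id:15 = 3805 → 0xedd << 1 → word 0x7d541dba
flags:1 = 0 → 0x0 << 0 → word 0x7d541dba
word = 0x7d541dba → big-endian bytes:
  [0]=0x7d  [1]=0x54  [2]=0x1d  [3]=0xba

7d 54 1d ba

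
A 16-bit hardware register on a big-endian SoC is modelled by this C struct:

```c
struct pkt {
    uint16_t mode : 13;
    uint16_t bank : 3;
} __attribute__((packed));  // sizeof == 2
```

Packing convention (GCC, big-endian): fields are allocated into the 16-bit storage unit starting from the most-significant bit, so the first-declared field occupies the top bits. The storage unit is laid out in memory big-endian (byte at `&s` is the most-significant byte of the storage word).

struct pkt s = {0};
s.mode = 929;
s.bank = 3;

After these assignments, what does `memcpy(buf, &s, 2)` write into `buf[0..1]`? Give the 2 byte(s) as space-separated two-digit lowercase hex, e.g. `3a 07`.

mode (13b) val=929 bits=0x3a1 at bit 3: 0x1d08
bank (3b) val=3 bits=0x3 at bit 0: 0x1d0b
word = 0x1d0b → big-endian bytes:
  [0]=0x1d  [1]=0x0b

1d 0b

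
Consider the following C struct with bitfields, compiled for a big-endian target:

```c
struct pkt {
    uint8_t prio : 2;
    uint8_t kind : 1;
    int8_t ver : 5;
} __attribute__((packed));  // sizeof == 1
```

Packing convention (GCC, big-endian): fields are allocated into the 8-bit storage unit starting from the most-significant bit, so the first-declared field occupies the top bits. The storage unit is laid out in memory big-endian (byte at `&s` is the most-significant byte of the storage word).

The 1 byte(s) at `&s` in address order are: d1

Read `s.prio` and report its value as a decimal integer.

[0]=0xd1 (big-endian) → word 0xd1
prio:2 @ bit 6 → (0xd1>>6)&0x3 = 0x3  ←
kind:1 @ bit 5 → (0xd1>>5)&0x1 = 0x0
ver:5 @ bit 0 → (0xd1>>0)&0x1f = 0x11

3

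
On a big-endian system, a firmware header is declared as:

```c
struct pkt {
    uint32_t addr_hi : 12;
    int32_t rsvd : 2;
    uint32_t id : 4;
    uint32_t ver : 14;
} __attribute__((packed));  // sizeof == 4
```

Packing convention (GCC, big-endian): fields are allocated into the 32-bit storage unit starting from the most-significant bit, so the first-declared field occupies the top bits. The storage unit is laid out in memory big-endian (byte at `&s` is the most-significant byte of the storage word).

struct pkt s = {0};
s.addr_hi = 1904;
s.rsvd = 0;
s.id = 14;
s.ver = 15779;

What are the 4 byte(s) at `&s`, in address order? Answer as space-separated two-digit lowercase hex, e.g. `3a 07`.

addr_hi (12b) val=1904 bits=0x770 at bit 20: 0x77000000
rsvd (2b) val=0 bits=0x0 at bit 18: 0x77000000
id (4b) val=14 bits=0xe at bit 14: 0x77038000
ver (14b) val=15779 bits=0x3da3 at bit 0: 0x7703bda3
word = 0x7703bda3 → big-endian bytes:
  [0]=0x77  [1]=0x03  [2]=0xbd  [3]=0xa3

77 03 bd a3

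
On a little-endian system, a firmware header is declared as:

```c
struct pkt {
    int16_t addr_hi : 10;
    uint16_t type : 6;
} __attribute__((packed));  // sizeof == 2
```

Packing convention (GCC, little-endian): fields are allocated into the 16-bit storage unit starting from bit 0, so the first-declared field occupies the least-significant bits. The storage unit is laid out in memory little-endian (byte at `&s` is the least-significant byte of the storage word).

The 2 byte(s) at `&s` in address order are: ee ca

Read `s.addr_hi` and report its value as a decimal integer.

-274

[0]=0xee [1]=0xca (little-endian) → word 0xcaee
addr_hi [0+:10] = (word>>0) & 0x3ff = 750  ←
type [10+:6] = (word>>10) & 0x3f = 50
addr_hi signed 10b, MSB=1: 750 - 1024 = -274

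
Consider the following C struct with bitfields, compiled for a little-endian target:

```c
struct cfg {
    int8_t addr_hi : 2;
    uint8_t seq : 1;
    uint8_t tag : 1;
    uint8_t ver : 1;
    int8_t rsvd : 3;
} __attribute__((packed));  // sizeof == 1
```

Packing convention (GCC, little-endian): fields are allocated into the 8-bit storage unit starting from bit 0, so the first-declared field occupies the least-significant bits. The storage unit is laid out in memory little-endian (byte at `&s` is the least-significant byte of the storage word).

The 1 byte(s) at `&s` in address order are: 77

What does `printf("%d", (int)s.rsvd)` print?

[0]=0x77 (little-endian) → word 0x77
addr_hi [0+:2] = (word>>0) & 0x3 = 3
seq [2+:1] = (word>>2) & 0x1 = 1
tag [3+:1] = (word>>3) & 0x1 = 0
ver [4+:1] = (word>>4) & 0x1 = 1
rsvd [5+:3] = (word>>5) & 0x7 = 3  ←
rsvd signed 3b, MSB=0: value = 3

3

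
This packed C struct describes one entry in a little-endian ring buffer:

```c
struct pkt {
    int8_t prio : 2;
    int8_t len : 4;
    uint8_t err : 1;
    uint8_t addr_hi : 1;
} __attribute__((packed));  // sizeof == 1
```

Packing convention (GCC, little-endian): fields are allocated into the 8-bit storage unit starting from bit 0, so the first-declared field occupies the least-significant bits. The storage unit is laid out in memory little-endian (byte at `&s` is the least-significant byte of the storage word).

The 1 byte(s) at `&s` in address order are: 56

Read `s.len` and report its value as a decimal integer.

[0]=0x56 (little-endian) → word 0x56
prio [0+:2] = (word>>0) & 0x3 = 2
len [2+:4] = (word>>2) & 0xf = 5  ←
err [6+:1] = (word>>6) & 0x1 = 1
addr_hi [7+:1] = (word>>7) & 0x1 = 0
len signed 4b, MSB=0: value = 5

5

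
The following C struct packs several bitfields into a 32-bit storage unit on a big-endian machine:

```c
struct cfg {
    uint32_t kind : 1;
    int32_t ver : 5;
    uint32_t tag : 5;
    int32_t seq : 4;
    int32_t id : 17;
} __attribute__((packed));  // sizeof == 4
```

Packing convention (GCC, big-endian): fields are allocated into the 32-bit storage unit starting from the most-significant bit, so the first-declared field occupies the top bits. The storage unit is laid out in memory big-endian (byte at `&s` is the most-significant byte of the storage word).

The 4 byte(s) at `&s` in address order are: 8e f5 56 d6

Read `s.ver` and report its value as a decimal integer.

[0]=0x8e [1]=0xf5 [2]=0x56 [3]=0xd6 (big-endian) → word 0x8ef556d6
kind:1 @ bit 31 → (0x8ef556d6>>31)&0x1 = 0x1
ver:5 @ bit 26 → (0x8ef556d6>>26)&0x1f = 0x3  ←
tag:5 @ bit 21 → (0x8ef556d6>>21)&0x1f = 0x17
seq:4 @ bit 17 → (0x8ef556d6>>17)&0xf = 0xa
id:17 @ bit 0 → (0x8ef556d6>>0)&0x1ffff = 0x156d6
ver signed 5b, MSB=0: value = 3

3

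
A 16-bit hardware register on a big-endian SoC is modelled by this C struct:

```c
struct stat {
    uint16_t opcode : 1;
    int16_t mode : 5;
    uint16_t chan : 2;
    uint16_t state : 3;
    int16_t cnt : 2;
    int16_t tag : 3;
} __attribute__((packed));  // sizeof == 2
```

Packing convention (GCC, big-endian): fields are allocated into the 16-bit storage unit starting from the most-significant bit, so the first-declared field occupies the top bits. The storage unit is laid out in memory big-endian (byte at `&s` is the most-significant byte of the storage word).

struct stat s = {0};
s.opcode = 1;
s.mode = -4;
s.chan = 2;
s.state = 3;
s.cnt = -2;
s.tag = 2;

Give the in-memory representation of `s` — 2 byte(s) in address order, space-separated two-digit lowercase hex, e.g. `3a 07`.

[15+:1] opcode=1 & 0x1 = 0x1; word=0x8000
[10+:5] mode=-4 & 0x1f = 0x1c; word=0xf000
[8+:2] chan=2 & 0x3 = 0x2; word=0xf200
[5+:3] state=3 & 0x7 = 0x3; word=0xf260
[3+:2] cnt=-2 & 0x3 = 0x2; word=0xf270
[0+:3] tag=2 & 0x7 = 0x2; word=0xf272
word = 0xf272 → big-endian bytes:
  [0]=0xf2  [1]=0x72

f2 72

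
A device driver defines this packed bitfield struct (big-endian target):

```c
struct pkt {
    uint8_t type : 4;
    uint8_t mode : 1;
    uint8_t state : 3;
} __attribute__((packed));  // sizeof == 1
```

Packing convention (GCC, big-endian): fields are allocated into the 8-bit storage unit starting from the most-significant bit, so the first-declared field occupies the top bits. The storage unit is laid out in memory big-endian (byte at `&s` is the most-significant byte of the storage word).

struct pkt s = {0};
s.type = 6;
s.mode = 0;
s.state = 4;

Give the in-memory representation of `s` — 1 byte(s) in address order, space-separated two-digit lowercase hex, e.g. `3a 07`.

64

type:4 = 6 → 0x6 << 4 → word 0x60
mode:1 = 0 → 0x0 << 3 → word 0x60
state:3 = 4 → 0x4 << 0 → word 0x64
word = 0x64 → big-endian bytes:
  [0]=0x64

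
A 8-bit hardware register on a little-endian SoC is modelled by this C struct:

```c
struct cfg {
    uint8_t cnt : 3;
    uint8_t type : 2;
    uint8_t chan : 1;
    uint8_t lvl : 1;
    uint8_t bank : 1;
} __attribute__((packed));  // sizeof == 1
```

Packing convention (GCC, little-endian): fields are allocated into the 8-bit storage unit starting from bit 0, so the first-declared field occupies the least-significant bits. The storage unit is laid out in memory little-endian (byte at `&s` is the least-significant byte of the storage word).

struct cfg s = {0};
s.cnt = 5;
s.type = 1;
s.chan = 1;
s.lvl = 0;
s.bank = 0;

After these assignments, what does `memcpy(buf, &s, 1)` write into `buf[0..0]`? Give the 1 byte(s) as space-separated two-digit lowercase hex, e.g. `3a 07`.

2d

[0+:3] cnt=5 & 0x7 = 0x5; word=0x05
[3+:2] type=1 & 0x3 = 0x1; word=0x0d
[5+:1] chan=1 & 0x1 = 0x1; word=0x2d
[6+:1] lvl=0 & 0x1 = 0x0; word=0x2d
[7+:1] bank=0 & 0x1 = 0x0; word=0x2d
word = 0x2d → little-endian bytes:
  [0]=0x2d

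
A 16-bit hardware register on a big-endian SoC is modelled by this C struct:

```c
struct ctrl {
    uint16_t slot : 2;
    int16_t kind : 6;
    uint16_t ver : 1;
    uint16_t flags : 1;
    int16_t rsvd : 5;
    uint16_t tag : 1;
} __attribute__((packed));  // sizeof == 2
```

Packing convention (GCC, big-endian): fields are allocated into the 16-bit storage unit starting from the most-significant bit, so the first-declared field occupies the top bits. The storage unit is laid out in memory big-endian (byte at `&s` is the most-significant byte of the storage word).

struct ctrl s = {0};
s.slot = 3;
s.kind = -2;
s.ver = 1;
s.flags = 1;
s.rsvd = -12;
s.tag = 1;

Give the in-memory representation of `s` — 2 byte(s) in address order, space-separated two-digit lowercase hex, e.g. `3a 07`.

[14+:2] slot=3 & 0x3 = 0x3; word=0xc000
[8+:6] kind=-2 & 0x3f = 0x3e; word=0xfe00
[7+:1] ver=1 & 0x1 = 0x1; word=0xfe80
[6+:1] flags=1 & 0x1 = 0x1; word=0xfec0
[1+:5] rsvd=-12 & 0x1f = 0x14; word=0xfee8
[0+:1] tag=1 & 0x1 = 0x1; word=0xfee9
word = 0xfee9 → big-endian bytes:
  [0]=0xfe  [1]=0xe9

fe e9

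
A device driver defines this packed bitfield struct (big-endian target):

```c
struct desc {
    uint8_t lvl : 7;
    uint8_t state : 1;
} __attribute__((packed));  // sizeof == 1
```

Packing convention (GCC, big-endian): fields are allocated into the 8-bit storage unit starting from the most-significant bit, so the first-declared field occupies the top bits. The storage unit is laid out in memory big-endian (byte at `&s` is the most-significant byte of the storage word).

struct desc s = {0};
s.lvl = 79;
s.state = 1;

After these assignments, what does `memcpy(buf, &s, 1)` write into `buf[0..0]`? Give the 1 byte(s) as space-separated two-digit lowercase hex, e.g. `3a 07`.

9f

lvl:7 = 79 → 0x4f << 1 → word 0x9e
state:1 = 1 → 0x1 << 0 → word 0x9f
word = 0x9f → big-endian bytes:
  [0]=0x9f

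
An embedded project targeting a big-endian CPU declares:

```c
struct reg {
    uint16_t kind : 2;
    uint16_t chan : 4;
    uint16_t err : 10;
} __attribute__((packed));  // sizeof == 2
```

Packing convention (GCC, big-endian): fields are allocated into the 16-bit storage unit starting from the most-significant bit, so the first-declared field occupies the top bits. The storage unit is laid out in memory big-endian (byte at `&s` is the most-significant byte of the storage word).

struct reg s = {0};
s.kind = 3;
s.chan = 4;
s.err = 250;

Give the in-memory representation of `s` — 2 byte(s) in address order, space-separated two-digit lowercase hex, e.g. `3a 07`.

kind:2 = 3 → 0x3 << 14 → word 0xc000
chan:4 = 4 → 0x4 << 10 → word 0xd000
err:10 = 250 → 0xfa << 0 → word 0xd0fa
word = 0xd0fa → big-endian bytes:
  [0]=0xd0  [1]=0xfa

d0 fa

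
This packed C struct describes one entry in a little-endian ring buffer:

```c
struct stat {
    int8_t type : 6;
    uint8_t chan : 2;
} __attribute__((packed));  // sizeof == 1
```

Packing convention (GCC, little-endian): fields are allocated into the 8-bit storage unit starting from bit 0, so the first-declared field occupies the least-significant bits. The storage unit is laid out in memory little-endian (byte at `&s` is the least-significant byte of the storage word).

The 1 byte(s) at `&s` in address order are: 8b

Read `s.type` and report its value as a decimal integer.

[0]=0x8b (little-endian) → word 0x8b
type [0+:6] = (word>>0) & 0x3f = 11  ←
chan [6+:2] = (word>>6) & 0x3 = 2
type signed 6b, MSB=0: value = 11

11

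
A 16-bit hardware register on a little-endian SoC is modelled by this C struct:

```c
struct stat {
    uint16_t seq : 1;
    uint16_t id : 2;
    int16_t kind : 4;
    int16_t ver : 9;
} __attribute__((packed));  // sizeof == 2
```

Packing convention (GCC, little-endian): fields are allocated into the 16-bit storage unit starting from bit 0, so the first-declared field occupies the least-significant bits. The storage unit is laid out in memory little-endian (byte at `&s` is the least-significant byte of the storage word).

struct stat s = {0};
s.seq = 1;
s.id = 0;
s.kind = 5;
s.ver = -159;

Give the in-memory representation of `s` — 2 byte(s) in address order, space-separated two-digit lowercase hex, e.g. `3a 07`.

a9 b0

[0+:1] seq=1 & 0x1 = 0x1; word=0x0001
[1+:2] id=0 & 0x3 = 0x0; word=0x0001
[3+:4] kind=5 & 0xf = 0x5; word=0x0029
[7+:9] ver=-159 & 0x1ff = 0x161; word=0xb0a9
word = 0xb0a9 → little-endian bytes:
  [0]=0xa9  [1]=0xb0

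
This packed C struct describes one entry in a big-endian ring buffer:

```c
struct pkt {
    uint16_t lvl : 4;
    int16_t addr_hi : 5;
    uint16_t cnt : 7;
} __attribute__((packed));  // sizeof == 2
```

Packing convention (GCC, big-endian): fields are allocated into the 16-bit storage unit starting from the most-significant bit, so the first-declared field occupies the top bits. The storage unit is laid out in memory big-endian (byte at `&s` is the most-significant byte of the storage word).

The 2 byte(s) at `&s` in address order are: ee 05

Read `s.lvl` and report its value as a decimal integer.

14

[0]=0xee [1]=0x05 (big-endian) → word 0xee05
lvl:4 @ bit 12 → (0xee05>>12)&0xf = 0xe  ←
addr_hi:5 @ bit 7 → (0xee05>>7)&0x1f = 0x1c
cnt:7 @ bit 0 → (0xee05>>0)&0x7f = 0x5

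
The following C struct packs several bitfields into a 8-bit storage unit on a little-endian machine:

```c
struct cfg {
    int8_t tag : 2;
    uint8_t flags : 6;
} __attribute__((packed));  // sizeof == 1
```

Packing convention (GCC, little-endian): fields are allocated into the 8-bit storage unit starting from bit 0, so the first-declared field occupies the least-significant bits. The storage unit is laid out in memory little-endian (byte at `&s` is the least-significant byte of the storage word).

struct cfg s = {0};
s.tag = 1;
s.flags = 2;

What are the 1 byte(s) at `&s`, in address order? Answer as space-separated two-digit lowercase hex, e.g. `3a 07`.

tag (2b) val=1 bits=0x1 at bit 0: 0x01
flags (6b) val=2 bits=0x2 at bit 2: 0x09
word = 0x09 → little-endian bytes:
  [0]=0x09

09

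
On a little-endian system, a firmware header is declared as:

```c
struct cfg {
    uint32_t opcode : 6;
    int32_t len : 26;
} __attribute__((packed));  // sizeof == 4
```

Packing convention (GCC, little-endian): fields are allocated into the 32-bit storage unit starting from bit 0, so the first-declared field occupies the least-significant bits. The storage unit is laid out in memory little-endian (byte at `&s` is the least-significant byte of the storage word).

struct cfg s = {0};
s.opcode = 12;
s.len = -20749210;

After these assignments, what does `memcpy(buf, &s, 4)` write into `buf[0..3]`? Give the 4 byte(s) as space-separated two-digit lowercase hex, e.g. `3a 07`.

opcode:6 = 12 → 0xc << 0 → word 0x0000000c
len:26 = -20749210 → 0x2c36466 << 6 → word 0xb0d9198c
word = 0xb0d9198c → little-endian bytes:
  [0]=0x8c  [1]=0x19  [2]=0xd9  [3]=0xb0

8c 19 d9 b0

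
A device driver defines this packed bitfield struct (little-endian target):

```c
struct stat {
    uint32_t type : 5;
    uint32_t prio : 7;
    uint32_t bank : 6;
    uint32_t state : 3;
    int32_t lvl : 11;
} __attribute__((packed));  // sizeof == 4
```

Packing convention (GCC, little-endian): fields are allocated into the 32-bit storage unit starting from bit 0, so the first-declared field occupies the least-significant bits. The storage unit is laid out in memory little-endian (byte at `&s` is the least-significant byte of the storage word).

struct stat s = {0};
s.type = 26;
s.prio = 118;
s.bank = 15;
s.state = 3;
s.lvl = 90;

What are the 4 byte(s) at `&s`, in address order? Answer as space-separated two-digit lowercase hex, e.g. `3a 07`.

type (5b) val=26 bits=0x1a at bit 0: 0x0000001a
prio (7b) val=118 bits=0x76 at bit 5: 0x00000eda
bank (6b) val=15 bits=0xf at bit 12: 0x0000feda
state (3b) val=3 bits=0x3 at bit 18: 0x000cfeda
lvl (11b) val=90 bits=0x5a at bit 21: 0x0b4cfeda
word = 0x0b4cfeda → little-endian bytes:
  [0]=0xda  [1]=0xfe  [2]=0x4c  [3]=0x0b

da fe 4c 0b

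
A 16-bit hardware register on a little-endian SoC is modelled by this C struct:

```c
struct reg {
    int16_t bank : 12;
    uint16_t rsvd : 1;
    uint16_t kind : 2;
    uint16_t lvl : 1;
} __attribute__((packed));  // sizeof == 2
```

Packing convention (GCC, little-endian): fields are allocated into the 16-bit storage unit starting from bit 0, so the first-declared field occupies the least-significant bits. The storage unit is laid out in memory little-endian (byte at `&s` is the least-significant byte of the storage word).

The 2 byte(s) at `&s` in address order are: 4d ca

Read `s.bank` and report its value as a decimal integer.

-1459

[0]=0x4d [1]=0xca (little-endian) → word 0xca4d
bank:12 @ bit 0 → (0xca4d>>0)&0xfff = 0xa4d  ←
rsvd:1 @ bit 12 → (0xca4d>>12)&0x1 = 0x0
kind:2 @ bit 13 → (0xca4d>>13)&0x3 = 0x2
lvl:1 @ bit 15 → (0xca4d>>15)&0x1 = 0x1
bank signed 12b, MSB=1: 2637 - 4096 = -1459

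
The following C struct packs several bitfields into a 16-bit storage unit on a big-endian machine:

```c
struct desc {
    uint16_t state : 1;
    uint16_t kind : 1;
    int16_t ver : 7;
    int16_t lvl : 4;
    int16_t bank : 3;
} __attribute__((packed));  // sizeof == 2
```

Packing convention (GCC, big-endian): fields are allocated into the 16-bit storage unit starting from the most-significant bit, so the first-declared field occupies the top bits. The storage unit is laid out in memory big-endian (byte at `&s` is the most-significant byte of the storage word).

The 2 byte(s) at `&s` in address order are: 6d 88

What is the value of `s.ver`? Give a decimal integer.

[0]=0x6d [1]=0x88 (big-endian) → word 0x6d88
state [15+:1] = (word>>15) & 0x1 = 0
kind [14+:1] = (word>>14) & 0x1 = 1
ver [7+:7] = (word>>7) & 0x7f = 91  ←
lvl [3+:4] = (word>>3) & 0xf = 1
bank [0+:3] = (word>>0) & 0x7 = 0
ver signed 7b, MSB=1: 91 - 128 = -37

-37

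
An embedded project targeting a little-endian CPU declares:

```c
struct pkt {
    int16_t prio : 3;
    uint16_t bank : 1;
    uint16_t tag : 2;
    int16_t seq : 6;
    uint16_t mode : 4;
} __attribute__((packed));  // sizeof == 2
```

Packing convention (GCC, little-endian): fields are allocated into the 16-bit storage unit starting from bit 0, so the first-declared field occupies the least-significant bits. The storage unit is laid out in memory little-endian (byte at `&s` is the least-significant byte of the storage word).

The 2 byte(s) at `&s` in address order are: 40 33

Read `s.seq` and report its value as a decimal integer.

13

[0]=0x40 [1]=0x33 (little-endian) → word 0x3340
prio [0+:3] = (word>>0) & 0x7 = 0
bank [3+:1] = (word>>3) & 0x1 = 0
tag [4+:2] = (word>>4) & 0x3 = 0
seq [6+:6] = (word>>6) & 0x3f = 13  ←
mode [12+:4] = (word>>12) & 0xf = 3
seq signed 6b, MSB=0: value = 13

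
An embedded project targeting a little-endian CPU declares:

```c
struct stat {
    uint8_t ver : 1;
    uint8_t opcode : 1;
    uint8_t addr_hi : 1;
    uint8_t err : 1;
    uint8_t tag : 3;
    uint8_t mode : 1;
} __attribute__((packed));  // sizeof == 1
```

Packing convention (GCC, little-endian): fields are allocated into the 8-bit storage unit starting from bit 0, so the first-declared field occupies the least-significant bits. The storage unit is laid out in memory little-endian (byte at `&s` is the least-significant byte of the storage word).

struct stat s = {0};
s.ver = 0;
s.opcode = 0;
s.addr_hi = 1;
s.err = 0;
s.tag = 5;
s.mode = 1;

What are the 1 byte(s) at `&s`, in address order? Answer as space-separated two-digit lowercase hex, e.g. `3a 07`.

d4

ver:1 = 0 → 0x0 << 0 → word 0x00
opcode:1 = 0 → 0x0 << 1 → word 0x00
addr_hi:1 = 1 → 0x1 << 2 → word 0x04
err:1 = 0 → 0x0 << 3 → word 0x04
tag:3 = 5 → 0x5 << 4 → word 0x54
mode:1 = 1 → 0x1 << 7 → word 0xd4
word = 0xd4 → little-endian bytes:
  [0]=0xd4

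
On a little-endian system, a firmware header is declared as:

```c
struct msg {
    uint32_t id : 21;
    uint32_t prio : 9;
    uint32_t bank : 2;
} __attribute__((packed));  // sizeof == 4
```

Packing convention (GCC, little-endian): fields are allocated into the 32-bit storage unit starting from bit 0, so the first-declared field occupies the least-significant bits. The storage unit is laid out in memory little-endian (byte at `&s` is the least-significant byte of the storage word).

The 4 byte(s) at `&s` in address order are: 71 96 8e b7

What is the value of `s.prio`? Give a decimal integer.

[0]=0x71 [1]=0x96 [2]=0x8e [3]=0xb7 (little-endian) → word 0xb78e9671
id [0+:21] = (word>>0) & 0x1fffff = 956017
prio [21+:9] = (word>>21) & 0x1ff = 444  ←
bank [30+:2] = (word>>30) & 0x3 = 2

444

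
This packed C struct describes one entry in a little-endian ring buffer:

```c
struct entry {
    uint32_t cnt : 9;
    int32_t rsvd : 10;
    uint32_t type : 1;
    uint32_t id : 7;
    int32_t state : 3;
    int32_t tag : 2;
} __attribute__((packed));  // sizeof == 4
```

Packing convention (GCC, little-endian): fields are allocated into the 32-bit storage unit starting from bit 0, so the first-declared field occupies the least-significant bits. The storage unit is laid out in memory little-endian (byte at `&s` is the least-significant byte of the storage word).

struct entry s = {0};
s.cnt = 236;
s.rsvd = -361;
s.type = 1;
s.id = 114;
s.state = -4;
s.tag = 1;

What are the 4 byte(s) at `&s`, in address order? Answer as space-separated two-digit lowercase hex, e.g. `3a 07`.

ec 2e 2d 67

cnt:9 = 236 → 0xec << 0 → word 0x000000ec
rsvd:10 = -361 → 0x297 << 9 → word 0x00052eec
type:1 = 1 → 0x1 << 19 → word 0x000d2eec
id:7 = 114 → 0x72 << 20 → word 0x072d2eec
state:3 = -4 → 0x4 << 27 → word 0x272d2eec
tag:2 = 1 → 0x1 << 30 → word 0x672d2eec
word = 0x672d2eec → little-endian bytes:
  [0]=0xec  [1]=0x2e  [2]=0x2d  [3]=0x67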